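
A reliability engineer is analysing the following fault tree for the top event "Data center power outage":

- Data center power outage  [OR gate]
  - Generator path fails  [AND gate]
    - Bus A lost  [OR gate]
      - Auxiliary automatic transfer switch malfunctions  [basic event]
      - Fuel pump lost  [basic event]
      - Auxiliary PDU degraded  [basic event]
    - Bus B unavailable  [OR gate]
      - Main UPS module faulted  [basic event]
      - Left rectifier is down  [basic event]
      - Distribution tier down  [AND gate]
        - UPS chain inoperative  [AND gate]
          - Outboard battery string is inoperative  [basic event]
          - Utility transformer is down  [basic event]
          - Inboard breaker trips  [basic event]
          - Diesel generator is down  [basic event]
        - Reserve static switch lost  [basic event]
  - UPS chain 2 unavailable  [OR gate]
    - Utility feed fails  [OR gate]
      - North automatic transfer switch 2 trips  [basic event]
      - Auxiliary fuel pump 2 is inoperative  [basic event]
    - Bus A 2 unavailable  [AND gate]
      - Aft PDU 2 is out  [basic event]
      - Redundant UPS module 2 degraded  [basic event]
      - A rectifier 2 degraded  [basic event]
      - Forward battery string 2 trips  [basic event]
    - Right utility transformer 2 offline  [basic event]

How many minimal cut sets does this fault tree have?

Bus A lost [OR]: union of children's cut sets → 3 cut set(s).
UPS chain inoperative [AND]: one cut set from each child combined → 1 × 1 × 1 × 1 = 1 cut set(s).
Distribution tier down [AND]: one cut set from each child combined → 1 × 1 = 1 cut set(s).
Bus B unavailable [OR]: union of children's cut sets → 3 cut set(s).
Generator path fails [AND]: one cut set from each child combined → 3 × 3 = 9 cut set(s).
Utility feed fails [OR]: union of children's cut sets → 2 cut set(s).
Bus A 2 unavailable [AND]: one cut set from each child combined → 1 × 1 × 1 × 1 = 1 cut set(s).
UPS chain 2 unavailable [OR]: union of children's cut sets → 4 cut set(s).
Data center power outage [OR]: union of children's cut sets → 13 cut set(s).

13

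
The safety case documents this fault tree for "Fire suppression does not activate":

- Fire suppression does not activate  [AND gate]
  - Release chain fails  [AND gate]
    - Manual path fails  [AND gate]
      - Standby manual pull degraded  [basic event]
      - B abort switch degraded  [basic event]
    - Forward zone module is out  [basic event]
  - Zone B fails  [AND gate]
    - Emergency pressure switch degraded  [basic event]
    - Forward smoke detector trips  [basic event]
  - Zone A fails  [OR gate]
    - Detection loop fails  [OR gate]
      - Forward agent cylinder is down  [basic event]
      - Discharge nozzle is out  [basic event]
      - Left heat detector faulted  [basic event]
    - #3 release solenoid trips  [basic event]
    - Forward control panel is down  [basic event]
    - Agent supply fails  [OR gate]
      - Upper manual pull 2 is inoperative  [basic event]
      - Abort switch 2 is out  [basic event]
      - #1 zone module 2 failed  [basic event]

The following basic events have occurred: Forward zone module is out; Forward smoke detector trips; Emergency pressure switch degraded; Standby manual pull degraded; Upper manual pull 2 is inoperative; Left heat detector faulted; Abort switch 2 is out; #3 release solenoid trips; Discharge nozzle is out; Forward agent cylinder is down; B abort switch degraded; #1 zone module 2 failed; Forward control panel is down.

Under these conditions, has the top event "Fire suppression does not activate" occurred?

Yes

Manual path fails [AND]: Standby manual pull degraded=occurs, B abort switch degraded=occurs → all inputs occur → occurs.
Release chain fails [AND]: Manual path fails=occurs, Forward zone module is out=occurs → all inputs occur → occurs.
Zone B fails [AND]: Emergency pressure switch degraded=occurs, Forward smoke detector trips=occurs → all inputs occur → occurs.
Detection loop fails [OR]: Forward agent cylinder is down=occurs, Discharge nozzle is out=occurs, Left heat detector faulted=occurs → at least one input occurs → occurs.
Agent supply fails [OR]: Upper manual pull 2 is inoperative=occurs, Abort switch 2 is out=occurs, #1 zone module 2 failed=occurs → at least one input occurs → occurs.
Zone A fails [OR]: Detection loop fails=occurs, #3 release solenoid trips=occurs, Forward control panel is down=occurs, Agent supply fails=occurs → at least one input occurs → occurs.
Fire suppression does not activate [AND]: Release chain fails=occurs, Zone B fails=occurs, Zone A fails=occurs → all inputs occur → occurs.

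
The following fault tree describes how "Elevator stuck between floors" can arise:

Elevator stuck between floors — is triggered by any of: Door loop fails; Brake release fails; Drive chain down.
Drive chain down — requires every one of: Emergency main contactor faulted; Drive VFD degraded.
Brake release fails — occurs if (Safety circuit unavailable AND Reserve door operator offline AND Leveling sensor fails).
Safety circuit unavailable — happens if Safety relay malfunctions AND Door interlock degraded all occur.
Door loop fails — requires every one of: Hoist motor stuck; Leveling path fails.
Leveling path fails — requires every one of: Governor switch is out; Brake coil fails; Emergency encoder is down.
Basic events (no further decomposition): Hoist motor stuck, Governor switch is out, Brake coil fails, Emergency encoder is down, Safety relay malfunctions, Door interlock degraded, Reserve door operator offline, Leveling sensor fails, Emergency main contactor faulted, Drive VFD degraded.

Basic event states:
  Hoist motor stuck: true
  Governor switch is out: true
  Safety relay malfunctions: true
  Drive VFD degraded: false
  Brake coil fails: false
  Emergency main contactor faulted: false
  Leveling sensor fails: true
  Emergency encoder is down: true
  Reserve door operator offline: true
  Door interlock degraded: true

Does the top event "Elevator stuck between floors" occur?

Leveling path fails [AND]: Governor switch is out=occurs, Brake coil fails=not, Emergency encoder is down=occurs → not all inputs occur → does not occur.
Door loop fails [AND]: Hoist motor stuck=occurs, Leveling path fails=not → not all inputs occur → does not occur.
Safety circuit unavailable [AND]: Safety relay malfunctions=occurs, Door interlock degraded=occurs → all inputs occur → occurs.
Brake release fails [AND]: Safety circuit unavailable=occurs, Reserve door operator offline=occurs, Leveling sensor fails=occurs → all inputs occur → occurs.
Drive chain down [AND]: Emergency main contactor faulted=not, Drive VFD degraded=not → not all inputs occur → does not occur.
Elevator stuck between floors [OR]: Door loop fails=not, Brake release fails=occurs, Drive chain down=not → at least one input occurs → occurs.

Yes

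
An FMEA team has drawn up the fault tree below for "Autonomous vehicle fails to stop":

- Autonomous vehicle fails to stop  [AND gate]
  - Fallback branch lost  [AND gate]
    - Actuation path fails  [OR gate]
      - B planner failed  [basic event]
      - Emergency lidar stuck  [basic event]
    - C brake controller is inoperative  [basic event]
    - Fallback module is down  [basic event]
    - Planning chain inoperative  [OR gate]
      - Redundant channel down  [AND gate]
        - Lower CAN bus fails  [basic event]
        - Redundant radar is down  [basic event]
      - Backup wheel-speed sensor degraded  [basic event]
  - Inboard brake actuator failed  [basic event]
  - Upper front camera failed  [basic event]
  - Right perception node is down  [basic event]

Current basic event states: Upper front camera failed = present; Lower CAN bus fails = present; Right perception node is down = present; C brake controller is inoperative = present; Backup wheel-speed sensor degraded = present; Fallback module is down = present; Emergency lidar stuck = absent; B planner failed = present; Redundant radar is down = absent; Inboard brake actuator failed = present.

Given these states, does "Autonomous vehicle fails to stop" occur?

Actuation path fails [OR]: B planner failed=occurs, Emergency lidar stuck=not → at least one input occurs → occurs.
Redundant channel down [AND]: Lower CAN bus fails=occurs, Redundant radar is down=not → not all inputs occur → does not occur.
Planning chain inoperative [OR]: Redundant channel down=not, Backup wheel-speed sensor degraded=occurs → at least one input occurs → occurs.
Fallback branch lost [AND]: Actuation path fails=occurs, C brake controller is inoperative=occurs, Fallback module is down=occurs, Planning chain inoperative=occurs → all inputs occur → occurs.
Autonomous vehicle fails to stop [AND]: Fallback branch lost=occurs, Inboard brake actuator failed=occurs, Upper front camera failed=occurs, Right perception node is down=occurs → all inputs occur → occurs.

Yes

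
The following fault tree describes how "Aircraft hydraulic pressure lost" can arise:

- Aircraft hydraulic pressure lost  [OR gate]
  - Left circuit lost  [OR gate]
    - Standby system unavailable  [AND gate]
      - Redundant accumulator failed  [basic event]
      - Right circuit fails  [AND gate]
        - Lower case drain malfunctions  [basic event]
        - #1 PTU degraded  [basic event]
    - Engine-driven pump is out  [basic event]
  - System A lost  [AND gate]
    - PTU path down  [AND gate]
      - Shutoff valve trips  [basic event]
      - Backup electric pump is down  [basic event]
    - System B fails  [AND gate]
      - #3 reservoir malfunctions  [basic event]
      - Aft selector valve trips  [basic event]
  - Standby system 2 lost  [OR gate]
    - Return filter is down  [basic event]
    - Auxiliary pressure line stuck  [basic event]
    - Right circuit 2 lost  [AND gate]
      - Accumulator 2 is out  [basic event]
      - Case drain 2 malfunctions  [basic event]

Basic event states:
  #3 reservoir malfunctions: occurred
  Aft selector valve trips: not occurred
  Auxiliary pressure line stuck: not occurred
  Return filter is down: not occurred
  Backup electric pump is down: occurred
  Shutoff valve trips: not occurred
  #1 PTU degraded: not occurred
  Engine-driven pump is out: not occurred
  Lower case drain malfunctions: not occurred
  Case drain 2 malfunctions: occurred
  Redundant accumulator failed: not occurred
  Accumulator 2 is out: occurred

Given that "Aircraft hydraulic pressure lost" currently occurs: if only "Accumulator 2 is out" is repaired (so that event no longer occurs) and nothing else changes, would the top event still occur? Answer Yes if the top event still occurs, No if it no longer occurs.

No

Counterfactual: set "Accumulator 2 is out" to not occurred.
Right circuit fails [AND]: Lower case drain malfunctions=not, #1 PTU degraded=not → not all inputs occur → does not occur.
Standby system unavailable [AND]: Redundant accumulator failed=not, Right circuit fails=not → not all inputs occur → does not occur.
Left circuit lost [OR]: Standby system unavailable=not, Engine-driven pump is out=not → no input occurs → does not occur.
PTU path down [AND]: Shutoff valve trips=not, Backup electric pump is down=occurs → not all inputs occur → does not occur.
System B fails [AND]: #3 reservoir malfunctions=occurs, Aft selector valve trips=not → not all inputs occur → does not occur.
System A lost [AND]: PTU path down=not, System B fails=not → not all inputs occur → does not occur.
Right circuit 2 lost [AND]: Accumulator 2 is out=not, Case drain 2 malfunctions=occurs → not all inputs occur → does not occur.
Standby system 2 lost [OR]: Return filter is down=not, Auxiliary pressure line stuck=not, Right circuit 2 lost=not → no input occurs → does not occur.
Aircraft hydraulic pressure lost [OR]: Left circuit lost=not, System A lost=not, Standby system 2 lost=not → no input occurs → does not occur.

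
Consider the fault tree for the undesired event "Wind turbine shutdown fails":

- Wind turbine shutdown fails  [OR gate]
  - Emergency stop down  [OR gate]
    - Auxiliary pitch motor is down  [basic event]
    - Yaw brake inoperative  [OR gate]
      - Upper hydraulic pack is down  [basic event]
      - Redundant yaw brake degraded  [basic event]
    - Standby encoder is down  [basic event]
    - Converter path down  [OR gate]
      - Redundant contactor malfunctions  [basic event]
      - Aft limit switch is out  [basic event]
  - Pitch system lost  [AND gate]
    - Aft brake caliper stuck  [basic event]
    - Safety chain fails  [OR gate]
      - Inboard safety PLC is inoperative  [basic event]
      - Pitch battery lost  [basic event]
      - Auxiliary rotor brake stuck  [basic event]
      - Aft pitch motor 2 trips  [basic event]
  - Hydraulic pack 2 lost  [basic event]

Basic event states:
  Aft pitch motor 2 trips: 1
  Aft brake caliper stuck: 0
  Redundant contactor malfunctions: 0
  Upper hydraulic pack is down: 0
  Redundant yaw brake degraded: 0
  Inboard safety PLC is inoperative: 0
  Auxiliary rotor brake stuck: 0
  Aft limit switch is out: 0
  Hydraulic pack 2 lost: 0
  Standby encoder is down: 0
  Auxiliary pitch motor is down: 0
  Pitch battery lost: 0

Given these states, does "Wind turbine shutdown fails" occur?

Yaw brake inoperative [OR]: Upper hydraulic pack is down=not, Redundant yaw brake degraded=not → no input occurs → does not occur.
Converter path down [OR]: Redundant contactor malfunctions=not, Aft limit switch is out=not → no input occurs → does not occur.
Emergency stop down [OR]: Auxiliary pitch motor is down=not, Yaw brake inoperative=not, Standby encoder is down=not, Converter path down=not → no input occurs → does not occur.
Safety chain fails [OR]: Inboard safety PLC is inoperative=not, Pitch battery lost=not, Auxiliary rotor brake stuck=not, Aft pitch motor 2 trips=occurs → at least one input occurs → occurs.
Pitch system lost [AND]: Aft brake caliper stuck=not, Safety chain fails=occurs → not all inputs occur → does not occur.
Wind turbine shutdown fails [OR]: Emergency stop down=not, Pitch system lost=not, Hydraulic pack 2 lost=not → no input occurs → does not occur.

No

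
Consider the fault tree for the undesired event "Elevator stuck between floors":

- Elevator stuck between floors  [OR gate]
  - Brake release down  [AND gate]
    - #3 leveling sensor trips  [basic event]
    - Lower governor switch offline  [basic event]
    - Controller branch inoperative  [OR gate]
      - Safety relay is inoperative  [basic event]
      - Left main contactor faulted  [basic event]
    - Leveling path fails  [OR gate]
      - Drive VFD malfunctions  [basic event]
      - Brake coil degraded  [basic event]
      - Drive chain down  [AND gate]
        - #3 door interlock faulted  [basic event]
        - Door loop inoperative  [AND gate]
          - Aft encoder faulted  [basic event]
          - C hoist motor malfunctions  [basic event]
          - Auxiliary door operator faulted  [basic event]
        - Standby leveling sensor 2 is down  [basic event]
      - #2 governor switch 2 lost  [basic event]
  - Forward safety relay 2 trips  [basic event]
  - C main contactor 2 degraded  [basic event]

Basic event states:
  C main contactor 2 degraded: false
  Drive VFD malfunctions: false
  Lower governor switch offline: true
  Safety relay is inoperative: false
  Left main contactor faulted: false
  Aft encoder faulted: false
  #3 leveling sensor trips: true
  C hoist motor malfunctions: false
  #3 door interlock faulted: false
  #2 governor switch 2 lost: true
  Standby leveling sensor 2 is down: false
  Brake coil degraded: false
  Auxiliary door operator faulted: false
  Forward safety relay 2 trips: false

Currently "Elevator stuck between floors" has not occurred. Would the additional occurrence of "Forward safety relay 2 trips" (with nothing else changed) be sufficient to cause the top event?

Counterfactual: set "Forward safety relay 2 trips" to occurred.
Controller branch inoperative [OR]: Safety relay is inoperative=not, Left main contactor faulted=not → no input occurs → does not occur.
Door loop inoperative [AND]: Aft encoder faulted=not, C hoist motor malfunctions=not, Auxiliary door operator faulted=not → not all inputs occur → does not occur.
Drive chain down [AND]: #3 door interlock faulted=not, Door loop inoperative=not, Standby leveling sensor 2 is down=not → not all inputs occur → does not occur.
Leveling path fails [OR]: Drive VFD malfunctions=not, Brake coil degraded=not, Drive chain down=not, #2 governor switch 2 lost=occurs → at least one input occurs → occurs.
Brake release down [AND]: #3 leveling sensor trips=occurs, Lower governor switch offline=occurs, Controller branch inoperative=not, Leveling path fails=occurs → not all inputs occur → does not occur.
Elevator stuck between floors [OR]: Brake release down=not, Forward safety relay 2 trips=occurs, C main contactor 2 degraded=not → at least one input occurs → occurs.

Yes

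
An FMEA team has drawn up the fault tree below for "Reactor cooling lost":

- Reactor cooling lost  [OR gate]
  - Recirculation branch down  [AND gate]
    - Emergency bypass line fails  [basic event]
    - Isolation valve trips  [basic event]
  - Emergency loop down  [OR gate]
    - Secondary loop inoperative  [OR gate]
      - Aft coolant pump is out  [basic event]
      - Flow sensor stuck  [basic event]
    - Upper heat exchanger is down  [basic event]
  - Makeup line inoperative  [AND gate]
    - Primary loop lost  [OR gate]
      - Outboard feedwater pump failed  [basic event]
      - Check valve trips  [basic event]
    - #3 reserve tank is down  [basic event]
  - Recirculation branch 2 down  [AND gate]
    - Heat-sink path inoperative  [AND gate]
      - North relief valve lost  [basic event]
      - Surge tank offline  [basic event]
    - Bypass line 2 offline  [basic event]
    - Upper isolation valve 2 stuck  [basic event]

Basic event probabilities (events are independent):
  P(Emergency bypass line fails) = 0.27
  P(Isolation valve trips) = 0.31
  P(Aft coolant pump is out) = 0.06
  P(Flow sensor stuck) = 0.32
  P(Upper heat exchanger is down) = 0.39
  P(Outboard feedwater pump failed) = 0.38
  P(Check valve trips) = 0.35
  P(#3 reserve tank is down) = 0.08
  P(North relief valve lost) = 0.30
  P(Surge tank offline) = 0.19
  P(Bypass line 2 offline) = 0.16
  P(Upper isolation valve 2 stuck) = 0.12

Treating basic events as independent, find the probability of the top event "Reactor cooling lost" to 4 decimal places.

P(Recirculation branch down) [AND] = 0.27 × 0.31 = 0.083700
P(Secondary loop inoperative) [OR] = 1 − (1−0.06) × (1−0.32) = 0.360800
P(Emergency loop down) [OR] = 1 − (1−0.360800) × (1−0.39) = 0.610088
P(Primary loop lost) [OR] = 1 − (1−0.38) × (1−0.35) = 0.597000
P(Makeup line inoperative) [AND] = 0.597000 × 0.08 = 0.047760
P(Heat-sink path inoperative) [AND] = 0.30 × 0.19 = 0.057000
P(Recirculation branch 2 down) [AND] = 0.057000 × 0.16 × 0.12 = 0.001094
P(Reactor cooling lost) [OR] = 1 − (1−0.083700) × (1−0.610088) × (1−0.047760) × (1−0.001094) = 0.660159
Rounded to 4 decimal places: P(Reactor cooling lost) ≈ 0.6602.

0.6602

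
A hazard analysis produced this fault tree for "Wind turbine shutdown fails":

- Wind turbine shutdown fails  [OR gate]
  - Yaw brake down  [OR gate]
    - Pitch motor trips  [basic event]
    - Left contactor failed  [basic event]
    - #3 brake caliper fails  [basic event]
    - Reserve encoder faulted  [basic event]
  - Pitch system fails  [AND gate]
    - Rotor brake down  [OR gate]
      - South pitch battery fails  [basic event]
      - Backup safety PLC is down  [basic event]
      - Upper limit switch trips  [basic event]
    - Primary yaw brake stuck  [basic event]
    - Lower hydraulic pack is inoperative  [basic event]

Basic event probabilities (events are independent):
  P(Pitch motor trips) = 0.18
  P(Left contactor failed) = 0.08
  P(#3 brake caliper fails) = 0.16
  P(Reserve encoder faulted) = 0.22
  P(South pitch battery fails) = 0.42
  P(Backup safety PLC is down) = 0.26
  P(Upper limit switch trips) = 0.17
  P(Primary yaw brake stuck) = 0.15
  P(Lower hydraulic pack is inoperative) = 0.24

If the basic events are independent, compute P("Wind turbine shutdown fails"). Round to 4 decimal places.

0.5172

P(Yaw brake down) [OR] = 1 − (1−0.18) × (1−0.08) × (1−0.16) × (1−0.22) = 0.505717
P(Rotor brake down) [OR] = 1 − (1−0.42) × (1−0.26) × (1−0.17) = 0.643764
P(Pitch system fails) [AND] = 0.643764 × 0.15 × 0.24 = 0.023176
P(Wind turbine shutdown fails) [OR] = 1 − (1−0.505717) × (1−0.023176) = 0.517173
Rounded to 4 decimal places: P(Wind turbine shutdown fails) ≈ 0.5172.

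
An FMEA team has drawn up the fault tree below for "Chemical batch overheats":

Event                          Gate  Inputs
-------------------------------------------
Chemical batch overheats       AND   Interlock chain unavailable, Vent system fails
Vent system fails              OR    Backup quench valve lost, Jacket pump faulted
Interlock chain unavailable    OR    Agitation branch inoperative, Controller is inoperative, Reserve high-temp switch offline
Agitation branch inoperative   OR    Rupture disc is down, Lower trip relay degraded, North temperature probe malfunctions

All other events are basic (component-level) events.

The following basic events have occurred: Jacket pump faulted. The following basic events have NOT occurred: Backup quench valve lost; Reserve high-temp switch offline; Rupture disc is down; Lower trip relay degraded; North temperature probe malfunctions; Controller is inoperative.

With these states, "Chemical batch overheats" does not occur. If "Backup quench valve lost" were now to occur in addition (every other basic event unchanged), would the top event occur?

No

Counterfactual: set "Backup quench valve lost" to occurred.
Agitation branch inoperative [OR]: Rupture disc is down=not, Lower trip relay degraded=not, North temperature probe malfunctions=not → no input occurs → does not occur.
Interlock chain unavailable [OR]: Agitation branch inoperative=not, Controller is inoperative=not, Reserve high-temp switch offline=not → no input occurs → does not occur.
Vent system fails [OR]: Backup quench valve lost=occurs, Jacket pump faulted=occurs → at least one input occurs → occurs.
Chemical batch overheats [AND]: Interlock chain unavailable=not, Vent system fails=occurs → not all inputs occur → does not occur.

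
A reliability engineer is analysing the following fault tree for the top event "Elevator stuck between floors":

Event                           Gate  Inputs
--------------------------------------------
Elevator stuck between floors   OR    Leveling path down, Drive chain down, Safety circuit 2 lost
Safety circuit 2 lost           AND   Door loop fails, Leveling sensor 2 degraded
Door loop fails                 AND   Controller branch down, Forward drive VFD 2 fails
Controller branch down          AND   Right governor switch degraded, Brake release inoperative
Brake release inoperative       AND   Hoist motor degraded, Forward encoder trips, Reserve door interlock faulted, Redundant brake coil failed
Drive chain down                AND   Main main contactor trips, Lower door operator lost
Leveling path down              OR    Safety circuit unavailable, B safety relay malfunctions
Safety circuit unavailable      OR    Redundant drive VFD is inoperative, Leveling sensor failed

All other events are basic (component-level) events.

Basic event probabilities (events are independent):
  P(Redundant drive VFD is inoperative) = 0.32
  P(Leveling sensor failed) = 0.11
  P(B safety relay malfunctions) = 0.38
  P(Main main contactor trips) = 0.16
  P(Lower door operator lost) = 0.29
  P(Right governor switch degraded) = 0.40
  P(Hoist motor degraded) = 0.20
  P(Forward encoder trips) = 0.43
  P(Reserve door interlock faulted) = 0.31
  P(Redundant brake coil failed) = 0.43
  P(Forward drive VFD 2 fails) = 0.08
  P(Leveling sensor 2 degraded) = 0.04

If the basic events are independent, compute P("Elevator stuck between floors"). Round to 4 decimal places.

P(Safety circuit unavailable) [OR] = 1 − (1−0.32) × (1−0.11) = 0.394800
P(Leveling path down) [OR] = 1 − (1−0.394800) × (1−0.38) = 0.624776
P(Drive chain down) [AND] = 0.16 × 0.29 = 0.046400
P(Brake release inoperative) [AND] = 0.20 × 0.43 × 0.31 × 0.43 = 0.011464
P(Controller branch down) [AND] = 0.40 × 0.011464 = 0.004586
P(Door loop fails) [AND] = 0.004586 × 0.08 = 0.000367
P(Safety circuit 2 lost) [AND] = 0.000367 × 0.04 = 0.000015
P(Elevator stuck between floors) [OR] = 1 − (1−0.624776) × (1−0.046400) × (1−0.000015) = 0.642192
Rounded to 4 decimal places: P(Elevator stuck between floors) ≈ 0.6422.

0.6422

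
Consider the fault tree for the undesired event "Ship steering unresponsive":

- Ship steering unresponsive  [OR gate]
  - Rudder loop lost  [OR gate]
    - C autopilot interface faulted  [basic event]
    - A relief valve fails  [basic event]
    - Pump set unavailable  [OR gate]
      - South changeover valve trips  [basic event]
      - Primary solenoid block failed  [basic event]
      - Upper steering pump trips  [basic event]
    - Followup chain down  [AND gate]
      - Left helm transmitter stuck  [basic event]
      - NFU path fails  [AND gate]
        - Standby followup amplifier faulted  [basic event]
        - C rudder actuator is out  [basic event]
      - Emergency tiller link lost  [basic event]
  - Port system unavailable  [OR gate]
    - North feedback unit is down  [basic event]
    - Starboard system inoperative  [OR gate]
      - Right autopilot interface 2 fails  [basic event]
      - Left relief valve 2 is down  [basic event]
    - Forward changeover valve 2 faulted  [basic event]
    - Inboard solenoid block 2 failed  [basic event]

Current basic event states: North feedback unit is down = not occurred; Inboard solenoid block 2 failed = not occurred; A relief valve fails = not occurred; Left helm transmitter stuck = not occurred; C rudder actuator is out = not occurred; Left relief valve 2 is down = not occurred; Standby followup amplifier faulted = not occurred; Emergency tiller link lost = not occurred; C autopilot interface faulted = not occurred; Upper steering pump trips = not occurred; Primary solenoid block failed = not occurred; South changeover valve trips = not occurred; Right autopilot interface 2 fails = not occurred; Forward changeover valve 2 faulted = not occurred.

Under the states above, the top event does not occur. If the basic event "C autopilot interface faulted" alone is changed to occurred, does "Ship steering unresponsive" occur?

Yes

Counterfactual: set "C autopilot interface faulted" to occurred.
Pump set unavailable [OR]: South changeover valve trips=not, Primary solenoid block failed=not, Upper steering pump trips=not → no input occurs → does not occur.
NFU path fails [AND]: Standby followup amplifier faulted=not, C rudder actuator is out=not → not all inputs occur → does not occur.
Followup chain down [AND]: Left helm transmitter stuck=not, NFU path fails=not, Emergency tiller link lost=not → not all inputs occur → does not occur.
Rudder loop lost [OR]: C autopilot interface faulted=occurs, A relief valve fails=not, Pump set unavailable=not, Followup chain down=not → at least one input occurs → occurs.
Starboard system inoperative [OR]: Right autopilot interface 2 fails=not, Left relief valve 2 is down=not → no input occurs → does not occur.
Port system unavailable [OR]: North feedback unit is down=not, Starboard system inoperative=not, Forward changeover valve 2 faulted=not, Inboard solenoid block 2 failed=not → no input occurs → does not occur.
Ship steering unresponsive [OR]: Rudder loop lost=occurs, Port system unavailable=not → at least one input occurs → occurs.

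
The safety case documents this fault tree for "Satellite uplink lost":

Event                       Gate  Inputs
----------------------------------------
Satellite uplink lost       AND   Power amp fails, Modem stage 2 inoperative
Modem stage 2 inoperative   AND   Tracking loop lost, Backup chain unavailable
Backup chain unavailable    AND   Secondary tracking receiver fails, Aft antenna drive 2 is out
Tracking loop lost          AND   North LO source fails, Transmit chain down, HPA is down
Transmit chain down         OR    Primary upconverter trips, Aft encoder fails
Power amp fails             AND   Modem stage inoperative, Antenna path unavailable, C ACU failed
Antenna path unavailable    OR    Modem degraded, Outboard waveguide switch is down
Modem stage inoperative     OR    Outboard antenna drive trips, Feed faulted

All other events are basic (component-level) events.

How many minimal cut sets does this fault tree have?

Modem stage inoperative [OR]: union of children's cut sets → 2 cut set(s).
Antenna path unavailable [OR]: union of children's cut sets → 2 cut set(s).
Power amp fails [AND]: one cut set from each child combined → 2 × 2 × 1 = 4 cut set(s).
Transmit chain down [OR]: union of children's cut sets → 2 cut set(s).
Tracking loop lost [AND]: one cut set from each child combined → 1 × 2 × 1 = 2 cut set(s).
Backup chain unavailable [AND]: one cut set from each child combined → 1 × 1 = 1 cut set(s).
Modem stage 2 inoperative [AND]: one cut set from each child combined → 2 × 1 = 2 cut set(s).
Satellite uplink lost [AND]: one cut set from each child combined → 4 × 2 = 8 cut set(s).
Minimal cut sets: {Aft antenna drive 2 is out, C ACU failed, HPA is down, Modem degraded, North LO source fails, Outboard antenna drive trips, Primary upconverter trips, Secondary tracking receiver fails}; {Aft antenna drive 2 is out, Aft encoder fails, C ACU failed, HPA is down, Modem degraded, North LO source fails, Outboard antenna drive trips, Secondary tracking receiver fails}; {Aft antenna drive 2 is out, C ACU failed, HPA is down, North LO source fails, Outboard antenna drive trips, Outboard waveguide switch is down, Primary upconverter trips, Secondary tracking receiver fails}; {Aft antenna drive 2 is out, Aft encoder fails, C ACU failed, HPA is down, North LO source fails, Outboard antenna drive trips, Outboard waveguide switch is down, Secondary tracking receiver fails}; {Aft antenna drive 2 is out, C ACU failed, Feed faulted, HPA is down, Modem degraded, North LO source fails, Primary upconverter trips, Secondary tracking receiver fails}; {Aft antenna drive 2 is out, Aft encoder fails, C ACU failed, Feed faulted, HPA is down, Modem degraded, North LO source fails, Secondary tracking receiver fails}; {Aft antenna drive 2 is out, C ACU failed, Feed faulted, HPA is down, North LO source fails, Outboard waveguide switch is down, Primary upconverter trips, Secondary tracking receiver fails}; {Aft antenna drive 2 is out, Aft encoder fails, C ACU failed, Feed faulted, HPA is down, North LO source fails, Outboard waveguide switch is down, Secondary tracking receiver fails}.

8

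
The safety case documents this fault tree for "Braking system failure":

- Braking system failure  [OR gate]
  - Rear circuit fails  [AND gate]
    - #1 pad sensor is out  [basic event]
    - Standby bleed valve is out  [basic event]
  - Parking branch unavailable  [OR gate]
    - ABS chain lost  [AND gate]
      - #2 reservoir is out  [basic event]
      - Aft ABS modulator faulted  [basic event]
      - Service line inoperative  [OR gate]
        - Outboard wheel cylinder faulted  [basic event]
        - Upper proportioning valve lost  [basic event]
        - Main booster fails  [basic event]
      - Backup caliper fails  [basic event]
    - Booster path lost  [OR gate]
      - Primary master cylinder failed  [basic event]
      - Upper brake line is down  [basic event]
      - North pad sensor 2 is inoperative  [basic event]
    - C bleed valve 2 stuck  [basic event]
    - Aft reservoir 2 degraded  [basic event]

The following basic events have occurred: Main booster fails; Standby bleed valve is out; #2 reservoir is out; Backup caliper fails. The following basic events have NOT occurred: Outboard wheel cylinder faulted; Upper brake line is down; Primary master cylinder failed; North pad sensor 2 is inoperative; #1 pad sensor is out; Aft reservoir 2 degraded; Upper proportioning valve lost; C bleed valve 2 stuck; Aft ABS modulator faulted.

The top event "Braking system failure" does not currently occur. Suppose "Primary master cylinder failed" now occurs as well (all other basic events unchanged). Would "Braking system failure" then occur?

Counterfactual: set "Primary master cylinder failed" to occurred.
Rear circuit fails [AND]: #1 pad sensor is out=not, Standby bleed valve is out=occurs → not all inputs occur → does not occur.
Service line inoperative [OR]: Outboard wheel cylinder faulted=not, Upper proportioning valve lost=not, Main booster fails=occurs → at least one input occurs → occurs.
ABS chain lost [AND]: #2 reservoir is out=occurs, Aft ABS modulator faulted=not, Service line inoperative=occurs, Backup caliper fails=occurs → not all inputs occur → does not occur.
Booster path lost [OR]: Primary master cylinder failed=occurs, Upper brake line is down=not, North pad sensor 2 is inoperative=not → at least one input occurs → occurs.
Parking branch unavailable [OR]: ABS chain lost=not, Booster path lost=occurs, C bleed valve 2 stuck=not, Aft reservoir 2 degraded=not → at least one input occurs → occurs.
Braking system failure [OR]: Rear circuit fails=not, Parking branch unavailable=occurs → at least one input occurs → occurs.

Yes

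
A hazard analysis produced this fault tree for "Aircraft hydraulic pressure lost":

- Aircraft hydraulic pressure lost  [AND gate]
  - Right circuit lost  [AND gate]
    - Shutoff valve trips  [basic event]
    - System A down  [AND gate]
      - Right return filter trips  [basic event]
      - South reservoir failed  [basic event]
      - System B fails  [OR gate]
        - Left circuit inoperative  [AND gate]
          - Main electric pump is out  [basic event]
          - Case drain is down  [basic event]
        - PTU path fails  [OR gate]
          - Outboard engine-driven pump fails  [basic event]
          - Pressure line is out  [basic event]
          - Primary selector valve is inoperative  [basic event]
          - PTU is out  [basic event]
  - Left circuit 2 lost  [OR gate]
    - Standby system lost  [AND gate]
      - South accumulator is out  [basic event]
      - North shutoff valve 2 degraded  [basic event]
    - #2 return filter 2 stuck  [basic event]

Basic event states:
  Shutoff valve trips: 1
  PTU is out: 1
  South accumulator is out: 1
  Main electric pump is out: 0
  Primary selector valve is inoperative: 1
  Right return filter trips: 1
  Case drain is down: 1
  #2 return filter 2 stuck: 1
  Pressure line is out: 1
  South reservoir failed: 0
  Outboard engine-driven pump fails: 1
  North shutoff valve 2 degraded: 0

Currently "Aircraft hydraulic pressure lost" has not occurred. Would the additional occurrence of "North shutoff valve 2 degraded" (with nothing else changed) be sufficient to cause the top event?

Counterfactual: set "North shutoff valve 2 degraded" to occurred.
Left circuit inoperative [AND]: Main electric pump is out=not, Case drain is down=occurs → not all inputs occur → does not occur.
PTU path fails [OR]: Outboard engine-driven pump fails=occurs, Pressure line is out=occurs, Primary selector valve is inoperative=occurs, PTU is out=occurs → at least one input occurs → occurs.
System B fails [OR]: Left circuit inoperative=not, PTU path fails=occurs → at least one input occurs → occurs.
System A down [AND]: Right return filter trips=occurs, South reservoir failed=not, System B fails=occurs → not all inputs occur → does not occur.
Right circuit lost [AND]: Shutoff valve trips=occurs, System A down=not → not all inputs occur → does not occur.
Standby system lost [AND]: South accumulator is out=occurs, North shutoff valve 2 degraded=occurs → all inputs occur → occurs.
Left circuit 2 lost [OR]: Standby system lost=occurs, #2 return filter 2 stuck=occurs → at least one input occurs → occurs.
Aircraft hydraulic pressure lost [AND]: Right circuit lost=not, Left circuit 2 lost=occurs → not all inputs occur → does not occur.

No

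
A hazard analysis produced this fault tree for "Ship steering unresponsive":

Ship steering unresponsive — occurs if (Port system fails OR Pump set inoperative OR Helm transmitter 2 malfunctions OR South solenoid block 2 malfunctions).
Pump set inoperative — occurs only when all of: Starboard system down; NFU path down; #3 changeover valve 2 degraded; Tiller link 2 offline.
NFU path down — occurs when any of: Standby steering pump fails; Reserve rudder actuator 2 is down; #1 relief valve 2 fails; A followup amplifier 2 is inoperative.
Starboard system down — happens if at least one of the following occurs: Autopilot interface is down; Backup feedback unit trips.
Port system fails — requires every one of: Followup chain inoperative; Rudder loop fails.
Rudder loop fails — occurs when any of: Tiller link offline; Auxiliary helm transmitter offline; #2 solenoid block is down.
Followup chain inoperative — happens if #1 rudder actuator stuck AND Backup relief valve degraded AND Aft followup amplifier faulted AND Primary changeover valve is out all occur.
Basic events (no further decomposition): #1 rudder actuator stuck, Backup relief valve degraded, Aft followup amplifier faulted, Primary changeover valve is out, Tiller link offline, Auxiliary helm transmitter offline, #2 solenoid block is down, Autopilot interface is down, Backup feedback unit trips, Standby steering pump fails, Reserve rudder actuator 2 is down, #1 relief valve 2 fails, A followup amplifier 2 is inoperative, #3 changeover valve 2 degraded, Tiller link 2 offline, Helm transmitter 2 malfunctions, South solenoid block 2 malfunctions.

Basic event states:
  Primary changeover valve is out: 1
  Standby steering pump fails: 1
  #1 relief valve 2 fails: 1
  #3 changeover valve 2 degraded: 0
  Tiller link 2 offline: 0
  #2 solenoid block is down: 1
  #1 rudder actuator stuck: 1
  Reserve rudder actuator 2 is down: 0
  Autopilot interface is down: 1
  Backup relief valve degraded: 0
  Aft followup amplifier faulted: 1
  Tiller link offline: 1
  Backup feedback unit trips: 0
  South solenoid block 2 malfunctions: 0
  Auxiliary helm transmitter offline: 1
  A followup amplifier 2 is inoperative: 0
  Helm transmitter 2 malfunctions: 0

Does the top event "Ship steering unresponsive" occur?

No

Followup chain inoperative [AND]: #1 rudder actuator stuck=occurs, Backup relief valve degraded=not, Aft followup amplifier faulted=occurs, Primary changeover valve is out=occurs → not all inputs occur → does not occur.
Rudder loop fails [OR]: Tiller link offline=occurs, Auxiliary helm transmitter offline=occurs, #2 solenoid block is down=occurs → at least one input occurs → occurs.
Port system fails [AND]: Followup chain inoperative=not, Rudder loop fails=occurs → not all inputs occur → does not occur.
Starboard system down [OR]: Autopilot interface is down=occurs, Backup feedback unit trips=not → at least one input occurs → occurs.
NFU path down [OR]: Standby steering pump fails=occurs, Reserve rudder actuator 2 is down=not, #1 relief valve 2 fails=occurs, A followup amplifier 2 is inoperative=not → at least one input occurs → occurs.
Pump set inoperative [AND]: Starboard system down=occurs, NFU path down=occurs, #3 changeover valve 2 degraded=not, Tiller link 2 offline=not → not all inputs occur → does not occur.
Ship steering unresponsive [OR]: Port system fails=not, Pump set inoperative=not, Helm transmitter 2 malfunctions=not, South solenoid block 2 malfunctions=not → no input occurs → does not occur.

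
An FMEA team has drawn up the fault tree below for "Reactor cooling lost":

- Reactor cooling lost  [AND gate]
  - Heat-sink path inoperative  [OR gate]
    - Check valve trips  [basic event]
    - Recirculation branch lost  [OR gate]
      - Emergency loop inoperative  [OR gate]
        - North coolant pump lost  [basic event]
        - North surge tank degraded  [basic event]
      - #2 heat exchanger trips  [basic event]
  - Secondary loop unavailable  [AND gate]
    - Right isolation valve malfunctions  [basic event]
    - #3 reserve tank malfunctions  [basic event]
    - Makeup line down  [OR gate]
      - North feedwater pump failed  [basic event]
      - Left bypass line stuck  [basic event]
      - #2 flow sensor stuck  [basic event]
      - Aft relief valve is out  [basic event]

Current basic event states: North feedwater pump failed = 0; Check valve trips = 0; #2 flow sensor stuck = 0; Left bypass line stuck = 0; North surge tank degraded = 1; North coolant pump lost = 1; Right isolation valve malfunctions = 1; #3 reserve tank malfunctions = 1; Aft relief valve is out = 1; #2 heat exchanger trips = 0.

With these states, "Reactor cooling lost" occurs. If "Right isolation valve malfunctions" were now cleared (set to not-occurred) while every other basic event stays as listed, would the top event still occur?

No

Counterfactual: set "Right isolation valve malfunctions" to not occurred.
Emergency loop inoperative [OR]: North coolant pump lost=occurs, North surge tank degraded=occurs → at least one input occurs → occurs.
Recirculation branch lost [OR]: Emergency loop inoperative=occurs, #2 heat exchanger trips=not → at least one input occurs → occurs.
Heat-sink path inoperative [OR]: Check valve trips=not, Recirculation branch lost=occurs → at least one input occurs → occurs.
Makeup line down [OR]: North feedwater pump failed=not, Left bypass line stuck=not, #2 flow sensor stuck=not, Aft relief valve is out=occurs → at least one input occurs → occurs.
Secondary loop unavailable [AND]: Right isolation valve malfunctions=not, #3 reserve tank malfunctions=occurs, Makeup line down=occurs → not all inputs occur → does not occur.
Reactor cooling lost [AND]: Heat-sink path inoperative=occurs, Secondary loop unavailable=not → not all inputs occur → does not occur.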